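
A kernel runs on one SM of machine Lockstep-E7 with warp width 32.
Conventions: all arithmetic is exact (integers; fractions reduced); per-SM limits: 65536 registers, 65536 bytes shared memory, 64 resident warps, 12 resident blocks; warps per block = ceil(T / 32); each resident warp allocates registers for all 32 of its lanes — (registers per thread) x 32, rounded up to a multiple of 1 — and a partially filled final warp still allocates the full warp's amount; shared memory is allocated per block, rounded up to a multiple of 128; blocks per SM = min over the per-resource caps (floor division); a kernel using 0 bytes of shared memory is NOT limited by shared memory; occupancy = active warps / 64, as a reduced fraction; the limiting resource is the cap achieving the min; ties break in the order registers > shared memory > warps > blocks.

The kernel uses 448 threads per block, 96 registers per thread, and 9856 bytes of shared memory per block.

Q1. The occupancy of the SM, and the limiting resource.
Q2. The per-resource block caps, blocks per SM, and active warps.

Answer: occupancy 7/32, limited by registers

registers: 1 block
shared memory: 6 blocks
warps: 4 blocks
blocks: 12 blocks

Answer: 1 block, 14 active warps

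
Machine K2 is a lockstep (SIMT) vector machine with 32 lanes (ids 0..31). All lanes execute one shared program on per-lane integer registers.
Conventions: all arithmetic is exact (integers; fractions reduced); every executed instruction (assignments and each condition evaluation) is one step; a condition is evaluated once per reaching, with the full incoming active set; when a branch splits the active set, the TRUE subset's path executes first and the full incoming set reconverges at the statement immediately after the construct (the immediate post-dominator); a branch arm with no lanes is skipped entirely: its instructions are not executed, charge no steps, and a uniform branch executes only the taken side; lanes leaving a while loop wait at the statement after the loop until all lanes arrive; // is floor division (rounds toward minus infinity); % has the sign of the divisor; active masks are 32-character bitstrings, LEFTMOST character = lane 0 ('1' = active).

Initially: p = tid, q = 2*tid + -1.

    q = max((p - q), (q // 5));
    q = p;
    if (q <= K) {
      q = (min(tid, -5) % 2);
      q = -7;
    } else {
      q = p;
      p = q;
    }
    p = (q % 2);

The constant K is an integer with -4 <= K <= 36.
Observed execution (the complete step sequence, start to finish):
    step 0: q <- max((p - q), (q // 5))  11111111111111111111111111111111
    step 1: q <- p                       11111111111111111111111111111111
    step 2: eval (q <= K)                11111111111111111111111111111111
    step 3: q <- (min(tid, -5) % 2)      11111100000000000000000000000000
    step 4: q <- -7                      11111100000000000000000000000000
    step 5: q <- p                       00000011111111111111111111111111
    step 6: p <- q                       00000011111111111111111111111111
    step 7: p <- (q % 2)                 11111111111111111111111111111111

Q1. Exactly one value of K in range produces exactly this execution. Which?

Answer: K = 5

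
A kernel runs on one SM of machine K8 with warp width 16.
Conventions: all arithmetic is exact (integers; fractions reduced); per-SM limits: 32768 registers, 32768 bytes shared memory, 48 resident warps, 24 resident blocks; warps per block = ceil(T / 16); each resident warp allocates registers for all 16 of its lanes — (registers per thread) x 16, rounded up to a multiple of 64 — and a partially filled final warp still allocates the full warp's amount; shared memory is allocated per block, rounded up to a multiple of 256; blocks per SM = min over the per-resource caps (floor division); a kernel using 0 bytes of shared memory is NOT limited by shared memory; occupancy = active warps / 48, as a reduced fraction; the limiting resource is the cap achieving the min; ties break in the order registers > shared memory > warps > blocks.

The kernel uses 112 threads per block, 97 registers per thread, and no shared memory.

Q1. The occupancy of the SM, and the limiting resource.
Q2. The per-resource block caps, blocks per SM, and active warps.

Answer: occupancy 7/24, limited by registers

registers: 2 blocks
shared memory: no limit (kernel uses none)
warps: 6 blocks
blocks: 24 blocks

Answer: 2 blocks, 14 active warps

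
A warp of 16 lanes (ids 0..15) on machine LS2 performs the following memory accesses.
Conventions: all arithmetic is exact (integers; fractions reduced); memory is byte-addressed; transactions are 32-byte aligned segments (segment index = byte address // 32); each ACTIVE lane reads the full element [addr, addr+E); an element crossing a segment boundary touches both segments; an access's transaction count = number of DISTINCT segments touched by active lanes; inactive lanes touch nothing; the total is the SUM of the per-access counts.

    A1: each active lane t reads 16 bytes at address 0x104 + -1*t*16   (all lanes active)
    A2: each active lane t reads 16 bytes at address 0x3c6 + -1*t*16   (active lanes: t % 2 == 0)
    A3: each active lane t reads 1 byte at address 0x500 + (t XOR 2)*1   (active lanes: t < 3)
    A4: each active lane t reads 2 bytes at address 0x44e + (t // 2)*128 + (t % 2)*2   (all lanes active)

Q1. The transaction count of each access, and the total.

A1: 9 transactions
A2: 8 transactions
A3: 1 transaction
A4: 8 transactions

Answer: 9,8,1,8; total 26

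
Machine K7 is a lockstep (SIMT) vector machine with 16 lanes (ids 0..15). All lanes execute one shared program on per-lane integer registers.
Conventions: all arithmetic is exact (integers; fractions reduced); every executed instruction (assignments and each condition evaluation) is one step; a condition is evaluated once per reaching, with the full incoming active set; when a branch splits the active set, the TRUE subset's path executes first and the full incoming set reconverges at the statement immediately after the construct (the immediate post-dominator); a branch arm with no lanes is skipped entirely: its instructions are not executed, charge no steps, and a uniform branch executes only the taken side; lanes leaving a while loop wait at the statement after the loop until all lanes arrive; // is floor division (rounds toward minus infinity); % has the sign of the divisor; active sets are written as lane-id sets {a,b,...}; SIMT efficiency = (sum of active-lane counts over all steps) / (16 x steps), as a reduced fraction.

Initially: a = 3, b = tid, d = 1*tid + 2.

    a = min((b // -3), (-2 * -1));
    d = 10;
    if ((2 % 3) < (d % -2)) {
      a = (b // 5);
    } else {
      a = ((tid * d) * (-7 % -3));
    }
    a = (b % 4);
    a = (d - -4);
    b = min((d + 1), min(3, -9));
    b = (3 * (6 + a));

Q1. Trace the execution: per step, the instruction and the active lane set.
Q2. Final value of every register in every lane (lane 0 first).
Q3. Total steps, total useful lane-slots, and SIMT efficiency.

step 0: a <- min((b // -3), (-2 * -1)) {0,1,2,3,4,5,6,7,8,9,10,11,12,13,14,15}
step 1: d <- 10                      {0,1,2,3,4,5,6,7,8,9,10,11,12,13,14,15}
step 2: eval ((2 % 3) < (d % -2))    {0,1,2,3,4,5,6,7,8,9,10,11,12,13,14,15}
step 3: a <- ((tid * d) * (-7 % -3)) {0,1,2,3,4,5,6,7,8,9,10,11,12,13,14,15}
step 4: a <- (b % 4)                 {0,1,2,3,4,5,6,7,8,9,10,11,12,13,14,15}
step 5: a <- (d - -4)                {0,1,2,3,4,5,6,7,8,9,10,11,12,13,14,15}
step 6: b <- min((d + 1), min(3, -9)) {0,1,2,3,4,5,6,7,8,9,10,11,12,13,14,15}
step 7: b <- (3 * (6 + a))           {0,1,2,3,4,5,6,7,8,9,10,11,12,13,14,15}

Answer: 8 steps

a: 14,14,14,14,14,14,14,14,14,14,14,14,14,14,14,14
b: 60,60,60,60,60,60,60,60,60,60,60,60,60,60,60,60
d: 10,10,10,10,10,10,10,10,10,10,10,10,10,10,10,10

steps = 8; useful = 128; efficiency = 128/128 = 1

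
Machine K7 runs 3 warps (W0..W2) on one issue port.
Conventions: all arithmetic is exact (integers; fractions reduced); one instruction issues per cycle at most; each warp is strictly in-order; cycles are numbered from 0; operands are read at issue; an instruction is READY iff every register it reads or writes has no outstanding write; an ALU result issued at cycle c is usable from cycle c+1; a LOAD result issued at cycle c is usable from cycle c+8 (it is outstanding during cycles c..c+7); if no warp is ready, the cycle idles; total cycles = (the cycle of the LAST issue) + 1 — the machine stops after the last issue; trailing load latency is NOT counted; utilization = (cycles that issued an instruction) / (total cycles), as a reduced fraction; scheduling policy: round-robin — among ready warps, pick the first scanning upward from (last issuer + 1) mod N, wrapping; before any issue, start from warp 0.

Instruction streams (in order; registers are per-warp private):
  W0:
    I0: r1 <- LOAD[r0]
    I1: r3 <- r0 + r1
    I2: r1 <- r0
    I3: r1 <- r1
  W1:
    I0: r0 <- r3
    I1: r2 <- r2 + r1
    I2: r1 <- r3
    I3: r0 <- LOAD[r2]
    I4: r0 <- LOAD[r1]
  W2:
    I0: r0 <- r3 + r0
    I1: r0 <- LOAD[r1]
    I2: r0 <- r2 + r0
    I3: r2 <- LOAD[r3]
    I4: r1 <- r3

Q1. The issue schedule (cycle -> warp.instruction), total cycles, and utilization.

cycle 0: W0.I0
cycle 1: W1.I0
cycle 2: W2.I0
cycle 3: W1.I1
cycle 4: W2.I1
cycle 5: W1.I2
cycle 6: W1.I3
cycle 7: idle
cycle 8: W0.I1
cycle 9: W0.I2
cycle 10: W0.I3
cycle 11: idle
cycle 12: W2.I2
cycle 13: W2.I3
cycle 14: W1.I4
cycle 15: W2.I4

Answer: 16 cycles, utilization 7/8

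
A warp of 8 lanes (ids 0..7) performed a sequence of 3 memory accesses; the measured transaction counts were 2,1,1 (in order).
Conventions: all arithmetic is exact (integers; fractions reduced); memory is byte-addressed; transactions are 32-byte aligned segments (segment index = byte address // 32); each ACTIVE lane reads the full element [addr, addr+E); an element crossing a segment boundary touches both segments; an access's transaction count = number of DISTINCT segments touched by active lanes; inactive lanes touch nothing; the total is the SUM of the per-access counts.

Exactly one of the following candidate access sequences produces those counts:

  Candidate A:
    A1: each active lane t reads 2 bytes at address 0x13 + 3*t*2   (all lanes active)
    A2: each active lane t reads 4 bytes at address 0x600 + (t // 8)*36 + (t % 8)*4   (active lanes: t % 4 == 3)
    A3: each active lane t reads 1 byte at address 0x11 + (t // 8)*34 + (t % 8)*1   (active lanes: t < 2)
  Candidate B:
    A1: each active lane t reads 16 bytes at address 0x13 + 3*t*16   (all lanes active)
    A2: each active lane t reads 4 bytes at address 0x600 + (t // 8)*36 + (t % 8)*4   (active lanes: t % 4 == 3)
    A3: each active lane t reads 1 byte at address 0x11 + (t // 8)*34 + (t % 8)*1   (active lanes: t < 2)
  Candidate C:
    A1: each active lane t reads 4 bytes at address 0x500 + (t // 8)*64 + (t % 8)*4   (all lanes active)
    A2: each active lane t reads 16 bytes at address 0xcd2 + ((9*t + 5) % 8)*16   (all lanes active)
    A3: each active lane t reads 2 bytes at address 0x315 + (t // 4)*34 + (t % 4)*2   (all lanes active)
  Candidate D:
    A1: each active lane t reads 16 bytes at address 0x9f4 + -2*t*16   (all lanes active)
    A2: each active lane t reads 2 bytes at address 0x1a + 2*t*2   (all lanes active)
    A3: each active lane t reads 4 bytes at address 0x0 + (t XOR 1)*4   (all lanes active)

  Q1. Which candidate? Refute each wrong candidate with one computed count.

B: A1 gives 12 transactions, not 2
C: A1 gives 1 transaction, not 2
D: A1 gives 9 transactions, not 2
A: all counts match (2,1,1)

Answer: A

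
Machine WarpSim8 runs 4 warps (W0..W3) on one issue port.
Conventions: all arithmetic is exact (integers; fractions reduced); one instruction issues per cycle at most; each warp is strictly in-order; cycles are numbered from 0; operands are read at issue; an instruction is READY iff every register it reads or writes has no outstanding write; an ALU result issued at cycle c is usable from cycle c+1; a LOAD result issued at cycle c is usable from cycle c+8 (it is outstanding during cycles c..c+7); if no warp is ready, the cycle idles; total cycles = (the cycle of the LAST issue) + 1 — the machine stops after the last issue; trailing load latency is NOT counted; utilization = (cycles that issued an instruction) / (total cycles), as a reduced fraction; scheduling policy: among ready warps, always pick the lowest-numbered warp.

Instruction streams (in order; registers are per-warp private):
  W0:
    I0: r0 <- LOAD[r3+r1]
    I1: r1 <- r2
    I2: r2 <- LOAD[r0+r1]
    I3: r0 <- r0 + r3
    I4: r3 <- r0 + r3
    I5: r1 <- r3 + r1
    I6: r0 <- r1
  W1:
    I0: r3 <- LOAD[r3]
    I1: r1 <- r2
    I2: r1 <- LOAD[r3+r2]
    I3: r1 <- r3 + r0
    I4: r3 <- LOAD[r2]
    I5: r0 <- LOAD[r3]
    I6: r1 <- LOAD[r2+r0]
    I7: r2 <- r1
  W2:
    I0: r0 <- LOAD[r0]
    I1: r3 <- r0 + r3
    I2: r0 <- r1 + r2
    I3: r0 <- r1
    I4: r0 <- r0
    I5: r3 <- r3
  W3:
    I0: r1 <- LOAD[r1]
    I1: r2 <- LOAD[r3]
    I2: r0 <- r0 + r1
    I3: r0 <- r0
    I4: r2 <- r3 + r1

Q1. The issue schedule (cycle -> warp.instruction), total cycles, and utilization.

cycle 0: W0.I0
cycle 1: W0.I1
cycle 2: W1.I0
cycle 3: W1.I1
cycle 4: W2.I0
cycle 5: W3.I0
cycle 6: W3.I1
cycle 7: idle
cycle 8: W0.I2
cycle 9: W0.I3
cycle 10: W0.I4
cycle 11: W0.I5
cycle 12: W0.I6
cycle 13: W1.I2
cycle 14: W2.I1
cycle 15: W2.I2
cycle 16: W2.I3
cycle 17: W2.I4
cycle 18: W2.I5
cycle 19: W3.I2
cycle 20: W3.I3
cycle 21: W1.I3
cycle 22: W1.I4
cycle 23: W3.I4
cycle 24: idle
cycle 25: idle
cycle 26: idle
cycle 27: idle
cycle 28: idle
cycle 29: idle
cycle 30: W1.I5
cycle 31: idle
cycle 32: idle
cycle 33: idle
cycle 34: idle
cycle 35: idle
cycle 36: idle
cycle 37: idle
cycle 38: W1.I6
cycle 39: idle
cycle 40: idle
cycle 41: idle
cycle 42: idle
cycle 43: idle
cycle 44: idle
cycle 45: idle
cycle 46: W1.I7

Answer: 47 cycles, utilization 26/47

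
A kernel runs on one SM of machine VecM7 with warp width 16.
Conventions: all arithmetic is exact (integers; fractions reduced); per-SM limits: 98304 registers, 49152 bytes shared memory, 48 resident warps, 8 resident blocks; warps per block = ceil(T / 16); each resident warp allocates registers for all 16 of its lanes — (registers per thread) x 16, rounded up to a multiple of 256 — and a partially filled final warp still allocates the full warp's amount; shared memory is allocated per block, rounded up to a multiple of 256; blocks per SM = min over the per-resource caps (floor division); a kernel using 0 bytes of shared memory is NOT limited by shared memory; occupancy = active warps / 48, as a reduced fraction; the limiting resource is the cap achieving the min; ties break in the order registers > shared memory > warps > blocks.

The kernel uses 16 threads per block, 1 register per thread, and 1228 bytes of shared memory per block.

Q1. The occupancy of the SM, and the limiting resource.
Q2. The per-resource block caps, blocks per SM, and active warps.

Answer: occupancy 1/6, limited by blocks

registers: 384 blocks
shared memory: 38 blocks
warps: 48 blocks
blocks: 8 blocks

Answer: 8 blocks, 8 active warps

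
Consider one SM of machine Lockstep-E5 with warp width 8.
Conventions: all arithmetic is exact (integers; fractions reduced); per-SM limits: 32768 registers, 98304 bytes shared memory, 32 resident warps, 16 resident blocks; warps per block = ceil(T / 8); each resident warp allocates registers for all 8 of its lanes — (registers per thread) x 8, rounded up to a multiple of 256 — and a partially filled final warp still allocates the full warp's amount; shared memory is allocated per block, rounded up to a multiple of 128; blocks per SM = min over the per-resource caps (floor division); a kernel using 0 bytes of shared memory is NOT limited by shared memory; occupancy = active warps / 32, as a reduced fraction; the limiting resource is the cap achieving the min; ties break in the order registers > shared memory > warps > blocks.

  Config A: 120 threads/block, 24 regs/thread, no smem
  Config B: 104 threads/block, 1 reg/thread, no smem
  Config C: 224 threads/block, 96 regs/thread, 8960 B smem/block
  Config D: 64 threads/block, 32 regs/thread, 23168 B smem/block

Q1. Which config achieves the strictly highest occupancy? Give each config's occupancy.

occupancies: A 15/16, B 13/16, C 7/8, D 1

Answer: D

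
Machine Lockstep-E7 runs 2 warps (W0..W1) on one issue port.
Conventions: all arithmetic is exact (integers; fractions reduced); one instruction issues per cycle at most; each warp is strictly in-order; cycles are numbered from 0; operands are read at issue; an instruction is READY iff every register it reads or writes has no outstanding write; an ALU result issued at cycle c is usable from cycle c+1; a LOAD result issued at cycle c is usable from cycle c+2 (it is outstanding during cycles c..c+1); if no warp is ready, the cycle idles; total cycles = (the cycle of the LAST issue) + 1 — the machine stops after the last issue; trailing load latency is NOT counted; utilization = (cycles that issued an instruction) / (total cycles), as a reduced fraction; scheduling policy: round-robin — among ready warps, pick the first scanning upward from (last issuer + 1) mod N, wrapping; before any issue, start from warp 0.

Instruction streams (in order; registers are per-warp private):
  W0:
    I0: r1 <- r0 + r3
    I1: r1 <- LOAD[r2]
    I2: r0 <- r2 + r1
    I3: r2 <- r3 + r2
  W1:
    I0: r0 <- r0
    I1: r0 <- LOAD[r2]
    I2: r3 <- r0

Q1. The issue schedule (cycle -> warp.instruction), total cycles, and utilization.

cycle 0: W0.I0
cycle 1: W1.I0
cycle 2: W0.I1
cycle 3: W1.I1
cycle 4: W0.I2
cycle 5: W1.I2
cycle 6: W0.I3

Answer: 7 cycles, utilization 1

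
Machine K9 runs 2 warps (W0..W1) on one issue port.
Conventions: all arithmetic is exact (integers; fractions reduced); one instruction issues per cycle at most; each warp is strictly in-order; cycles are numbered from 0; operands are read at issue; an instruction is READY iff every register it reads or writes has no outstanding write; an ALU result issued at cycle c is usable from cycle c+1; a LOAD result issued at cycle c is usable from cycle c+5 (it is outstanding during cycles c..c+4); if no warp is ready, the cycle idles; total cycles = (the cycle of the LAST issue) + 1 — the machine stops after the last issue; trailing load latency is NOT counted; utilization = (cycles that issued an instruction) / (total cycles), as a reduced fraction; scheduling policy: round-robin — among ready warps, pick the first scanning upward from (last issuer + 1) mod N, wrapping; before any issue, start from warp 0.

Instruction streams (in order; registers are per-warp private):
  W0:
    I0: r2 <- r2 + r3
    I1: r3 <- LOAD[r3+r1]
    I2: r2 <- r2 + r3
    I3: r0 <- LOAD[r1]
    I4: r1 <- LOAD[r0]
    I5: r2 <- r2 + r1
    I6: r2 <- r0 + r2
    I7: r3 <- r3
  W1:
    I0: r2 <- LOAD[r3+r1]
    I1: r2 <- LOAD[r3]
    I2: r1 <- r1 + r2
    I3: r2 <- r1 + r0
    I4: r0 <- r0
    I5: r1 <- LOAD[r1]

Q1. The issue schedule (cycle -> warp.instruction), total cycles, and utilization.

cycle 0: W0.I0
cycle 1: W1.I0
cycle 2: W0.I1
cycle 3: idle
cycle 4: idle
cycle 5: idle
cycle 6: W1.I1
cycle 7: W0.I2
cycle 8: W0.I3
cycle 9: idle
cycle 10: idle
cycle 11: W1.I2
cycle 12: W1.I3
cycle 13: W0.I4
cycle 14: W1.I4
cycle 15: W1.I5
cycle 16: idle
cycle 17: idle
cycle 18: W0.I5
cycle 19: W0.I6
cycle 20: W0.I7

Answer: 21 cycles, utilization 2/3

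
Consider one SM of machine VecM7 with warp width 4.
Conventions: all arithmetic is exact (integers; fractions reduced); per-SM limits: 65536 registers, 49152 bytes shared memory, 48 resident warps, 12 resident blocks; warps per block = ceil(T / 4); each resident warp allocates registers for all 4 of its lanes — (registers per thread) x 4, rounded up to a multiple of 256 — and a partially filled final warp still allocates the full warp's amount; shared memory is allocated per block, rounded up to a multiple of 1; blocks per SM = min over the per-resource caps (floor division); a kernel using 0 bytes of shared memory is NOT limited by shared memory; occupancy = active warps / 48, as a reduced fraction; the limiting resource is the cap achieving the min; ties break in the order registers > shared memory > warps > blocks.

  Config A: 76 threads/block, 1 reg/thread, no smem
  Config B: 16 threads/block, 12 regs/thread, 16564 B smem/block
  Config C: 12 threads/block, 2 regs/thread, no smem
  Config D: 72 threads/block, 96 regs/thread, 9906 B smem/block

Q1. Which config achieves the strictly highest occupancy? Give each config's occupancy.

occupancies: A 19/24, B 1/6, C 3/4, D 3/4

Answer: A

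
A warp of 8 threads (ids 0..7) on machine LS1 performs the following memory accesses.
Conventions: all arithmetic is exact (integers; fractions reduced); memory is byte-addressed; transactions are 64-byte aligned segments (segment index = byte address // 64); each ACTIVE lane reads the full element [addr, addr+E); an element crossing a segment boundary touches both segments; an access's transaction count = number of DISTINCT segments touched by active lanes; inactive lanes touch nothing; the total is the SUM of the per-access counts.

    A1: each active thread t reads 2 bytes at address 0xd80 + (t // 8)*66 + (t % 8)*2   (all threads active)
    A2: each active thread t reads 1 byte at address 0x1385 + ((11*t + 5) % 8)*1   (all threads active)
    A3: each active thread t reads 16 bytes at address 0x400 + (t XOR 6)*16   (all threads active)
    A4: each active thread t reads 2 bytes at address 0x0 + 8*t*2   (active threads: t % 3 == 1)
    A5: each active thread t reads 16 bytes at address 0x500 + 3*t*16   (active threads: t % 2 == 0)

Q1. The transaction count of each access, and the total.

A1: 1 transaction
A2: 1 transaction
A3: 2 transactions
A4: 2 transactions
A5: 4 transactions

Answer: 1,1,2,2,4; total 10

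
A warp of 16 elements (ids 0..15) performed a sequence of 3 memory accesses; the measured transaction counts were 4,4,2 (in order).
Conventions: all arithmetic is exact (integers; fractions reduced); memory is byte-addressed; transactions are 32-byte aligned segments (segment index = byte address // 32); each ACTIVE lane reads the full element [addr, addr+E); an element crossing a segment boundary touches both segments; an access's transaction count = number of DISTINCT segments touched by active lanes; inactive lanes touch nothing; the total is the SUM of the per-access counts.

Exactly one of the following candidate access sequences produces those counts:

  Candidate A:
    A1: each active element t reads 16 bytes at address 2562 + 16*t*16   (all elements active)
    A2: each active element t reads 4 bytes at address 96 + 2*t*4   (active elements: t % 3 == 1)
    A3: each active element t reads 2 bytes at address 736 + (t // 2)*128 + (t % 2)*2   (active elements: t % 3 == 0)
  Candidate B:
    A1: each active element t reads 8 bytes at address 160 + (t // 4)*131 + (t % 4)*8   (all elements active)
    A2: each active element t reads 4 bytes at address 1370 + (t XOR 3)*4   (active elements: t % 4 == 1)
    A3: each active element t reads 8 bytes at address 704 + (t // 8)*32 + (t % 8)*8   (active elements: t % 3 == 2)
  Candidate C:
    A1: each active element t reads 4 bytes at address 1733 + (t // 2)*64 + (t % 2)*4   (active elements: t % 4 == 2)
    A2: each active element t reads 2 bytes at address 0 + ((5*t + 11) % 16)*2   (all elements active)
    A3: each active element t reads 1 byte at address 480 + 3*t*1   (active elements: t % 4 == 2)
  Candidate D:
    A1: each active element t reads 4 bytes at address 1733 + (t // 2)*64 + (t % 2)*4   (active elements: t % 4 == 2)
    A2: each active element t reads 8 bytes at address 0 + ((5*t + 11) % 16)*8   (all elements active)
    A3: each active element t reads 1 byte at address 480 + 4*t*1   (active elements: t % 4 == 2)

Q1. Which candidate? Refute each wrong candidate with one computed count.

A: A1 gives 16 transactions, not 4
B: A1 gives 7 transactions, not 4
C: A2 gives 1 transaction, not 4
D: all counts match (4,4,2)

Answer: D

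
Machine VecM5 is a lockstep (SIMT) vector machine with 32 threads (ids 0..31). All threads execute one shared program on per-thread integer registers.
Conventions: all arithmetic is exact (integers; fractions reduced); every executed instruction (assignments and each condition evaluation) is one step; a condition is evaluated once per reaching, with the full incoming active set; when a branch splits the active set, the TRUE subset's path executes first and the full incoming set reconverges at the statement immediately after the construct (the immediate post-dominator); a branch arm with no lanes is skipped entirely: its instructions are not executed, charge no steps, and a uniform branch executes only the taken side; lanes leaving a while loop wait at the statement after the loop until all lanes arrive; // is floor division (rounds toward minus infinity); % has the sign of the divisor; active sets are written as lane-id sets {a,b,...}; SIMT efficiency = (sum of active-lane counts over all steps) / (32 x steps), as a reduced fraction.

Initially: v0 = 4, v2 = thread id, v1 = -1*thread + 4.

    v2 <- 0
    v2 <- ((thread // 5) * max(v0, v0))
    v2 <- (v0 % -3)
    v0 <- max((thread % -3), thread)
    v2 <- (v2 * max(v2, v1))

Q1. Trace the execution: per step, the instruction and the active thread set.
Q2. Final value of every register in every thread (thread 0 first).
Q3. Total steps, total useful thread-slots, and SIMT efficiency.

step 0: v2 <- 0                      {0,1,2,3,4,5,6,7,8,9,10,11,12,13,14,15,16,17,18,19,20,21,22,23,24,25,26,27,28,29,30,31}
step 1: v2 <- ((thread // 5) * max(v0, v0)) {0,1,2,3,4,5,6,7,8,9,10,11,12,13,14,15,16,17,18,19,20,21,22,23,24,25,26,27,28,29,30,31}
step 2: v2 <- (v0 % -3)              {0,1,2,3,4,5,6,7,8,9,10,11,12,13,14,15,16,17,18,19,20,21,22,23,24,25,26,27,28,29,30,31}
step 3: v0 <- max((thread % -3), thread) {0,1,2,3,4,5,6,7,8,9,10,11,12,13,14,15,16,17,18,19,20,21,22,23,24,25,26,27,28,29,30,31}
step 4: v2 <- (v2 * max(v2, v1))     {0,1,2,3,4,5,6,7,8,9,10,11,12,13,14,15,16,17,18,19,20,21,22,23,24,25,26,27,28,29,30,31}

Answer: 5 steps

v0: 0,1,2,3,4,5,6,7,8,9,10,11,12,13,14,15,16,17,18,19,20,21,22,23,24,25,26,27,28,29,30,31
v2: -8,-6,-4,-2,0,2,4,4,4,4,4,4,4,4,4,4,4,4,4,4,4,4,4,4,4,4,4,4,4,4,4,4
v1: 4,3,2,1,0,-1,-2,-3,-4,-5,-6,-7,-8,-9,-10,-11,-12,-13,-14,-15,-16,-17,-18,-19,-20,-21,-22,-23,-24,-25,-26,-27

steps = 5; useful = 160; efficiency = 160/160 = 1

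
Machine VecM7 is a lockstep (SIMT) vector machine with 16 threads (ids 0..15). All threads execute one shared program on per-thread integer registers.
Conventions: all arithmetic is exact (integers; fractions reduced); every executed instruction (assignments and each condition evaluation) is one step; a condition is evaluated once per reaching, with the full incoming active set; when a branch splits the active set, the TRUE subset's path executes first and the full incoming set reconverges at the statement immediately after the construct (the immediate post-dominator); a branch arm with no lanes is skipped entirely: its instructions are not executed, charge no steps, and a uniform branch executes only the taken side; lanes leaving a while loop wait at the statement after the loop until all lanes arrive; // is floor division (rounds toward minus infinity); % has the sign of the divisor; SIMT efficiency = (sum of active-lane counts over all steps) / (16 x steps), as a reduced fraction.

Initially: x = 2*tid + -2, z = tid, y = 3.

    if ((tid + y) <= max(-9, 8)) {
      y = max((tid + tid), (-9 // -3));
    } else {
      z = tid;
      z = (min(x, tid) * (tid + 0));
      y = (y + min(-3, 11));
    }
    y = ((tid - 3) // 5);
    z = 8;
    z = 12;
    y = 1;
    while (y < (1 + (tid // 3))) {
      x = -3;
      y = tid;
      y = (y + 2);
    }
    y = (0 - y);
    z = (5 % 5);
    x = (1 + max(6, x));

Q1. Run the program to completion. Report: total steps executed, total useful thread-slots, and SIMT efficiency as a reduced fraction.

Answer: 17 steps, 232 useful, 29/34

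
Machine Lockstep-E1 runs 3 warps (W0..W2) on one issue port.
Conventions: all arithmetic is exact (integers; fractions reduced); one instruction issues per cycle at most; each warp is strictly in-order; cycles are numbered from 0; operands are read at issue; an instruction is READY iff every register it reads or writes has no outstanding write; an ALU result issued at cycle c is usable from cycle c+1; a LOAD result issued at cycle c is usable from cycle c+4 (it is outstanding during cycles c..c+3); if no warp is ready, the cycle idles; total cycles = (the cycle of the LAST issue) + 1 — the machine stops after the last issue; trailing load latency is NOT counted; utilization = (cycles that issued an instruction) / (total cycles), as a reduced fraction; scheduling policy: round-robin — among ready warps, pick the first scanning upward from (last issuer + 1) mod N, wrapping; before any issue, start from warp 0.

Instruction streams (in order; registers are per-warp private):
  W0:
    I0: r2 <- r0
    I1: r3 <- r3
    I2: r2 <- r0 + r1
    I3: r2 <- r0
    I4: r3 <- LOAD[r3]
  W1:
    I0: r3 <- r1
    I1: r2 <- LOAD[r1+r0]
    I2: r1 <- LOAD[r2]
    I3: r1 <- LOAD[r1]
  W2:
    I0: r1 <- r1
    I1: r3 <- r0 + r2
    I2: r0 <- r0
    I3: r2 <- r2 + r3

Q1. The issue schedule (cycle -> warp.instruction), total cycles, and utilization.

cycle 0: W0.I0
cycle 1: W1.I0
cycle 2: W2.I0
cycle 3: W0.I1
cycle 4: W1.I1
cycle 5: W2.I1
cycle 6: W0.I2
cycle 7: W2.I2
cycle 8: W0.I3
cycle 9: W1.I2
cycle 10: W2.I3
cycle 11: W0.I4
cycle 12: idle
cycle 13: W1.I3

Answer: 14 cycles, utilization 13/14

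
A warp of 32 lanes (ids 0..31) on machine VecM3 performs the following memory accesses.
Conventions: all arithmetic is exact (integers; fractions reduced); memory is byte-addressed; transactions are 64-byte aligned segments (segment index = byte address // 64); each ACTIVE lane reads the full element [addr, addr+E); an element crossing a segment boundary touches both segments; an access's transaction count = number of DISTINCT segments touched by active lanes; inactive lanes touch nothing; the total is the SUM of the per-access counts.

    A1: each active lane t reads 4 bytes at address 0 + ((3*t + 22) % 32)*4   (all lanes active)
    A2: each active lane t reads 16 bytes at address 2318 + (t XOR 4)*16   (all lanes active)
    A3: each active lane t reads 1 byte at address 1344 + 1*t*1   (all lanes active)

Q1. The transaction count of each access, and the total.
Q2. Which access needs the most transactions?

A1: 2 transactions
A2: 9 transactions
A3: 1 transaction

Answer: 2,9,1; total 12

Answer: A2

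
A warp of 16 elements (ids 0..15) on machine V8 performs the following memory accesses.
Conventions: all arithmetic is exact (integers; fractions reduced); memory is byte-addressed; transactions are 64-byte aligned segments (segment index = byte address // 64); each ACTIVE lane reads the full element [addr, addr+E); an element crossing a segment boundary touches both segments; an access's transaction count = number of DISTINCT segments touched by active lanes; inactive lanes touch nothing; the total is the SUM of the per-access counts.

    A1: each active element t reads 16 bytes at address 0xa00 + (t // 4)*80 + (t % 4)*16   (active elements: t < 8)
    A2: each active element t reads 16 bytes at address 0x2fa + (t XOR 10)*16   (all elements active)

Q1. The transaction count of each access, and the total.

A1: 3 transactions
A2: 5 transactions

Answer: 3,5; total 8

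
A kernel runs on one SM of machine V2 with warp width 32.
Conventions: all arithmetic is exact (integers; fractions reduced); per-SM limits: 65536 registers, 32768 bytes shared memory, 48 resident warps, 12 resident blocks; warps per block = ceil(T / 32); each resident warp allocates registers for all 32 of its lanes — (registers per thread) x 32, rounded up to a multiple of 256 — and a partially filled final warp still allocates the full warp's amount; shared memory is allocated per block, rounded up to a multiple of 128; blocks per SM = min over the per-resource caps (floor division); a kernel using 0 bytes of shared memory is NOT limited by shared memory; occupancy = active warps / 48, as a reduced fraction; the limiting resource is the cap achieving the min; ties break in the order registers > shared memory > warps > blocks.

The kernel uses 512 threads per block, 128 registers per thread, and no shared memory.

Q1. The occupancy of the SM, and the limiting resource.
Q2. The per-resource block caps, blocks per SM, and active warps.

Answer: occupancy 1/3, limited by registers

registers: 1 block
shared memory: no limit (kernel uses none)
warps: 3 blocks
blocks: 12 blocks

Answer: 1 block, 16 active warps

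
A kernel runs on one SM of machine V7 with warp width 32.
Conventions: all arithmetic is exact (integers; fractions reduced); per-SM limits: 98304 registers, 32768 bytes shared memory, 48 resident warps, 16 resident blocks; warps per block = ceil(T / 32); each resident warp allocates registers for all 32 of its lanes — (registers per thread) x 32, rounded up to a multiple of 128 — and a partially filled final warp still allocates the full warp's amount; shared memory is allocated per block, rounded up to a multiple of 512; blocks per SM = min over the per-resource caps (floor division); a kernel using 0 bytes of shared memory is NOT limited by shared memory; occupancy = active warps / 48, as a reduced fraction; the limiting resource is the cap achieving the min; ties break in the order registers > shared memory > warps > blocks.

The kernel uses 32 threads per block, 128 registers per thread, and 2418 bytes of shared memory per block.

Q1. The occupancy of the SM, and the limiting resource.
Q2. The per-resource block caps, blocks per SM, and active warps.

Answer: occupancy 1/4, limited by shared memory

registers: 24 blocks
shared memory: 12 blocks
warps: 48 blocks
blocks: 16 blocks

Answer: 12 blocks, 12 active warps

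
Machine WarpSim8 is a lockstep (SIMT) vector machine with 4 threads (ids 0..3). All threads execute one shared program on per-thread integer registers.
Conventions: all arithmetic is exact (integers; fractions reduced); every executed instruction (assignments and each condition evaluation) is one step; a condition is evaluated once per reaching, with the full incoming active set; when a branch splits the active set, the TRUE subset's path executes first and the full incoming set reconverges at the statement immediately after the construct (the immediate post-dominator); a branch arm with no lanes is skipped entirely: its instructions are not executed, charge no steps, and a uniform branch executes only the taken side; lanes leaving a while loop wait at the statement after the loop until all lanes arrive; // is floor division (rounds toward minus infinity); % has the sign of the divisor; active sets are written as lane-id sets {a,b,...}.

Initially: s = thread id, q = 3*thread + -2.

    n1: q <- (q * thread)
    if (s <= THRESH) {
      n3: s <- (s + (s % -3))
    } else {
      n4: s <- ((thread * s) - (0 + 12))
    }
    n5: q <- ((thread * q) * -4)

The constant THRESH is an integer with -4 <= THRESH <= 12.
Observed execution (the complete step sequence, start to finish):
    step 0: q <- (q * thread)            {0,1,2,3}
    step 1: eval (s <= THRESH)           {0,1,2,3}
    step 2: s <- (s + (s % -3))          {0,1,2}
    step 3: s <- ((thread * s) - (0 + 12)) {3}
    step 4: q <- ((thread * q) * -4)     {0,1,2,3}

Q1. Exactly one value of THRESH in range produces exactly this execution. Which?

Answer: THRESH = 2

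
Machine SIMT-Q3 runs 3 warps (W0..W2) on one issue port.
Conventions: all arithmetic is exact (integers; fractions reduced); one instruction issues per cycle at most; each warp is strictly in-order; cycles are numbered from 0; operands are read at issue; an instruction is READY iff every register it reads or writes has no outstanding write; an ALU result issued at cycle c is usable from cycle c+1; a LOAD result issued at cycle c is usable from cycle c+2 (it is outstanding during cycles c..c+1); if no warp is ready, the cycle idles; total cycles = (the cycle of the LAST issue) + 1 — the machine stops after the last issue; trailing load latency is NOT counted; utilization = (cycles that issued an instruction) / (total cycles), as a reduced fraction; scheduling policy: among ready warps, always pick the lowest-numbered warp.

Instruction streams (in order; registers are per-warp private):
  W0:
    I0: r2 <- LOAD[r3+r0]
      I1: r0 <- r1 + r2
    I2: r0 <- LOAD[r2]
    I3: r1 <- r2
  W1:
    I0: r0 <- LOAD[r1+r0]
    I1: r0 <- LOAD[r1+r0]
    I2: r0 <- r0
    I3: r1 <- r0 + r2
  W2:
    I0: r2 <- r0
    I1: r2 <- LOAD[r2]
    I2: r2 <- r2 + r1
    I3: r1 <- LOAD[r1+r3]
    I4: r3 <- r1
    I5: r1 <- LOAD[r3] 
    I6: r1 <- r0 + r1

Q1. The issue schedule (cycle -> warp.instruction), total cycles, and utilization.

cycle 0: W0.I0
cycle 1: W1.I0
cycle 2: W0.I1
cycle 3: W0.I2
cycle 4: W0.I3
cycle 5: W1.I1
cycle 6: W2.I0
cycle 7: W1.I2
cycle 8: W1.I3
cycle 9: W2.I1
cycle 10: idle
cycle 11: W2.I2
cycle 12: W2.I3
cycle 13: idle
cycle 14: W2.I4
cycle 15: W2.I5
cycle 16: idle
cycle 17: W2.I6

Answer: 18 cycles, utilization 5/6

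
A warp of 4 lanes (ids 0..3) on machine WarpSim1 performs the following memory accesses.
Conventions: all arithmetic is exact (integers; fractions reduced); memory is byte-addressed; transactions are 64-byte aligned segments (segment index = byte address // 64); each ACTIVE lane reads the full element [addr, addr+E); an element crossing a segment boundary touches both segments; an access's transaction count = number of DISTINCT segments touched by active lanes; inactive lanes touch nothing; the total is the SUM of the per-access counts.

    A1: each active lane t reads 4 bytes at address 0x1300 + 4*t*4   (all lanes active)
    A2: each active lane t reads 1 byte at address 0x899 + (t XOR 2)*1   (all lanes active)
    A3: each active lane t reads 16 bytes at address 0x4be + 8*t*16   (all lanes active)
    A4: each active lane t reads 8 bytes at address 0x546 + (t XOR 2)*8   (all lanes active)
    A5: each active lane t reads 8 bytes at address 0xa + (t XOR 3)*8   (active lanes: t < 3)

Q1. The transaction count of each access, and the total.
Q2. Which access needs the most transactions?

A1: 1 transaction
A2: 1 transaction
A3: 8 transactions
A4: 1 transaction
A5: 1 transaction

Answer: 1,1,8,1,1; total 12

Answer: A3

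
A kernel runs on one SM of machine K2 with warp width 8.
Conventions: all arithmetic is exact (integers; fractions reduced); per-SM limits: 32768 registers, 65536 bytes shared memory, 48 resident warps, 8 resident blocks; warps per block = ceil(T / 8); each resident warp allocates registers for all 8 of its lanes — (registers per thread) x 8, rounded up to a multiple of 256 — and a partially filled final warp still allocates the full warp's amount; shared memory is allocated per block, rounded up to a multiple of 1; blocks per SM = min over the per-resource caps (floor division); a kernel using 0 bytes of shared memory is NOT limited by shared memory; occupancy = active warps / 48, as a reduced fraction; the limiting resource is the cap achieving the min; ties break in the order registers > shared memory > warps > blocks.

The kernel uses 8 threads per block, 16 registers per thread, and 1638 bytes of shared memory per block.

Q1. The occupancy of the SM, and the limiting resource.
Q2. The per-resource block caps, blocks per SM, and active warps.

Answer: occupancy 1/6, limited by blocks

registers: 128 blocks
shared memory: 40 blocks
warps: 48 blocks
blocks: 8 blocks

Answer: 8 blocks, 8 active warps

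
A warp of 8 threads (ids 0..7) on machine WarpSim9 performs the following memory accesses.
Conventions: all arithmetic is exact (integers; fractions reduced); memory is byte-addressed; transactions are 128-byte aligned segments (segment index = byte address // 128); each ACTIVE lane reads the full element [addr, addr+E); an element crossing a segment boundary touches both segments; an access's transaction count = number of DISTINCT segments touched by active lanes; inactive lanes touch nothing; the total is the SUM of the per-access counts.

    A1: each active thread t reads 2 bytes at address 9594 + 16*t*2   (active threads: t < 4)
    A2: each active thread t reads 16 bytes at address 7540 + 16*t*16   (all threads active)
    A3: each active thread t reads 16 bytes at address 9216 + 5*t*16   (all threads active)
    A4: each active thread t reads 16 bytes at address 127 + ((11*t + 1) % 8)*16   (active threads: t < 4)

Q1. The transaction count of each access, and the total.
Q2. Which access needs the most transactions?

A1: 2 transactions
A2: 16 transactions
A3: 5 transactions
A4: 1 transaction

Answer: 2,16,5,1; total 24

Answer: A2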